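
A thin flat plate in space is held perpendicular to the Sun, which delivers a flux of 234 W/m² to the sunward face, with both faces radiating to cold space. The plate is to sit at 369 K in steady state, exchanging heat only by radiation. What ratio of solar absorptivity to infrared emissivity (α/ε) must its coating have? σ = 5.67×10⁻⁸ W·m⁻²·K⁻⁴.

Balance: αS·A = εσ·2A·T⁴ ⇒ α/ε = 2σT⁴/S.
α/ε = 2·5.67×10⁻⁸·(369)⁴/234 = 2·5.67×10⁻⁸·1.854×10¹⁰/234.

α/ε ≈ 8.98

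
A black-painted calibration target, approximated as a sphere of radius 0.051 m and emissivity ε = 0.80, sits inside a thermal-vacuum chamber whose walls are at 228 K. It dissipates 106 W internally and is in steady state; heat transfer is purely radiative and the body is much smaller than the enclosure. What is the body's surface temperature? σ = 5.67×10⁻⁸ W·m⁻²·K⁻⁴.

T ≈ 522 K

For a small grey body in a large enclosure, net radiated power = εσA(T⁴ − T_w⁴).
Steady state: P = εσA(T⁴ − T_w⁴) with A = 4πr² = 0.03269 m².
T⁴ = P/(εσA) + T_w⁴ = 106/(0.80·5.67×10⁻⁸·0.03269) + (228)⁴
    = 7.150×10¹⁰ + 2.702×10⁹ = 7.420×10¹⁰ K⁴.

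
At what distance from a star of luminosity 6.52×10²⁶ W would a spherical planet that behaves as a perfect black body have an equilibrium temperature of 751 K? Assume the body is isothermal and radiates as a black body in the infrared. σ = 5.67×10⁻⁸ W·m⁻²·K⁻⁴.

d ≈ 2.68×10¹⁰ m

For an isothermal black-emitting sphere, (1−a)S·πr² = σ·4πr²·T⁴ ⇒ S = 4σT⁴/(1−a).
S = 4·5.67×10⁻⁸·(751)⁴/1.00 = 72140 W/m².
Flux falls as S = L/(4πd²), so d = √(L/(4πS)) = √(6.52×10²⁶/(4π·72140)).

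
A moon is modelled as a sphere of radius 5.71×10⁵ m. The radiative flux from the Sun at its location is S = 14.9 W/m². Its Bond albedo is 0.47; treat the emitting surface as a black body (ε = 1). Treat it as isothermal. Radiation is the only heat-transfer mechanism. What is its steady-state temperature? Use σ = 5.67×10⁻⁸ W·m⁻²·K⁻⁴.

At equilibrium, absorbed power = emitted power.
Absorbing cross-section = πr² = 1.024×10¹² m²; emitting surface = 4πr² = 4.097×10¹² m² (ratio 4).
(1−a)S·A_cross = εσ·A_surf·T⁴  ⇒  T⁴ = (1−a)S/(4σ).
T⁴ = 0.530·14.9/(4·5.67×10⁻⁸) = 3.482×10⁷ K⁴.
T = (3.482×10⁷)^(1/4).

T ≈ 76.8 K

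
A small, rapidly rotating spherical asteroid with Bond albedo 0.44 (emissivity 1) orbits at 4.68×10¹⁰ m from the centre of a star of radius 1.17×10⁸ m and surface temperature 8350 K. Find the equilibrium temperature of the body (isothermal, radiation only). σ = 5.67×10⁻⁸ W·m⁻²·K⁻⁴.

T ≈ 255 K

The star's surface emits σT_*⁴; at distance d the flux is S = σT_*⁴(R_*/d)².
S = 5.67×10⁻⁸·(8350)⁴·(1.17×10⁸/4.68×10¹⁰)² = 1723 W/m².
For an isothermal sphere T⁴ = (1−a)S/(4σ) = 4.254×10⁹ K⁴.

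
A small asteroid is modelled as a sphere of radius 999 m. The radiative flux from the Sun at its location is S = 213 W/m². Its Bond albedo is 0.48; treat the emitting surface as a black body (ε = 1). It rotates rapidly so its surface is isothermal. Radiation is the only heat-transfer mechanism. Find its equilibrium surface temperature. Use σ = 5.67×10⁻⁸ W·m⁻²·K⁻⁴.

At equilibrium, absorbed power = emitted power.
Absorbing cross-section = πr² = 3.135×10⁶ m²; emitting surface = 4πr² = 1.254×10⁷ m² (ratio 4).
(1−a)S·A_cross = εσ·A_surf·T⁴  ⇒  T⁴ = (1−a)S/(4σ).
T⁴ = 0.520·213/(4·5.67×10⁻⁸) = 4.884×10⁸ K⁴.
T = (4.884×10⁸)^(1/4).

T ≈ 149 K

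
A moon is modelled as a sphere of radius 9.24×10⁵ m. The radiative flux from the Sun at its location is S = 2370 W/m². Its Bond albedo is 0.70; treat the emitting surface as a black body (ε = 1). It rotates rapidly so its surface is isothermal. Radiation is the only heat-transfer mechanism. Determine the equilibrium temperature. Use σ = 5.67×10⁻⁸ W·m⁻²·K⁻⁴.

T ≈ 237 K

At equilibrium, absorbed power = emitted power.
Absorbing cross-section = πr² = 2.682×10¹² m²; emitting surface = 4πr² = 1.073×10¹³ m² (ratio 4).
(1−a)S·A_cross = εσ·A_surf·T⁴  ⇒  T⁴ = (1−a)S/(4σ).
T⁴ = 0.300·2370/(4·5.67×10⁻⁸) = 3.135×10⁹ K⁴.
T = (3.135×10⁹)^(1/4).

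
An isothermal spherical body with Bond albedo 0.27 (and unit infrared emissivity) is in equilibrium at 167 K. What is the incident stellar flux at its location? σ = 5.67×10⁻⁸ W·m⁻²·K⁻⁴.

(1−a)S·πr² = σ·4πr²·T⁴ ⇒ S = 4σT⁴/(1−a).
S = 4·5.67×10⁻⁸·7.778×10⁸/0.730.

S ≈ 242 W/m²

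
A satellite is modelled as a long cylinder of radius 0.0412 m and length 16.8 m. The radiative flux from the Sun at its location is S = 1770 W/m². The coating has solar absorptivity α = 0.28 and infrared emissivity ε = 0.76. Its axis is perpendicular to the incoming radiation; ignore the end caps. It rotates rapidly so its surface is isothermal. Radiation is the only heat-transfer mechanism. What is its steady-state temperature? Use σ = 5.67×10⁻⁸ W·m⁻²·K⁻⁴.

At equilibrium, absorbed power = emitted power.
Absorbing cross-section = 2rL = 1.384 m²; emitting surface = 2πrL = 4.349 m² (ratio π).
αS·A_cross = εσ·A_surf·T⁴  ⇒  T⁴ = αS/(ε·πσ).
T⁴ = 0.280·1770/(0.76·π·5.67×10⁻⁸) = 3.661×10⁹ K⁴.
T = (3.661×10⁹)^(1/4).

T ≈ 246 K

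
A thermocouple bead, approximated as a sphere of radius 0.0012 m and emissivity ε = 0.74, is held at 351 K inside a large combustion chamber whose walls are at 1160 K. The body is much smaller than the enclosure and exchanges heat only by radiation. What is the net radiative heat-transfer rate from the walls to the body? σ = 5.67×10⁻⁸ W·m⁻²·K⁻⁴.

For a small grey body in a large enclosure: P_net = εσA(T_body⁴ − T_wall⁴).
A = 4πr² = 1.810×10⁻⁵ m²; T_body⁴ − T_wall⁴ = 1.518×10¹⁰ − 1.811×10¹² = -1.795×10¹² K⁴.
|P_net| = 0.74·5.67×10⁻⁸·1.810×10⁻⁵·1.795×10¹².

P_net ≈ 1.36 W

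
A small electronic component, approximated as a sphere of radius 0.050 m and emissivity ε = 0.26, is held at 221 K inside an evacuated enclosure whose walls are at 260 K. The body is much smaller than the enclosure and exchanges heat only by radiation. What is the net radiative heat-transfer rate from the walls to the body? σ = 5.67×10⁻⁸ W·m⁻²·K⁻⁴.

For a small grey body in a large enclosure: P_net = εσA(T_body⁴ − T_wall⁴).
A = 4πr² = 0.03142 m²; T_body⁴ − T_wall⁴ = 2.385×10⁹ − 4.570×10⁹ = -2.184×10⁹ K⁴.
|P_net| = 0.26·5.67×10⁻⁸·0.03142·2.184×10⁹.

P_net ≈ 1.01 W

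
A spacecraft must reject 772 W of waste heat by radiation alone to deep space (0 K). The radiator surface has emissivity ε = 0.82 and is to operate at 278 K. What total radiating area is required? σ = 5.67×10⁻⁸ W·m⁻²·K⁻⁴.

P = εσA T⁴ ⇒ A = P/(εσT⁴).
T⁴ = 5.973×10⁹ K⁴.
A = 772/(0.82 × 5.67×10⁻⁸ × 5.973×10⁹).

A ≈ 2.78 m²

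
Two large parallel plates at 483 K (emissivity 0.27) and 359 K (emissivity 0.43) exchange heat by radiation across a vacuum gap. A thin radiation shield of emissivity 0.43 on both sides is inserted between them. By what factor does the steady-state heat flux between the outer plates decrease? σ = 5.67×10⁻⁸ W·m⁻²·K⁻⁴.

factor ≈ 1.73

Without shield: q₀ = σΔ(T⁴)/(1/ε₁+1/ε₂−1) with denominator 5.029.
With shield the two gaps are in series; the resistances add: (1/ε₁+1/ε_s−1)+(1/ε_s+1/ε₂−1) = 5.029+3.651 = 8.680.
Heat-flux ratio q₀/q = 8.680/5.029.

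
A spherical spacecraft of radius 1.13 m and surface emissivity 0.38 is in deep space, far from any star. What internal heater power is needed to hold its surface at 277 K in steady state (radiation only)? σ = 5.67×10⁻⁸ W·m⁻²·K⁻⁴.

P ≈ 2040 W

P = εσ·4πr²·T⁴.
4πr² = 16.05 m²; T⁴ = 5.887×10⁹ K⁴.
P = 0.38·5.67×10⁻⁸·16.05·5.887×10⁹.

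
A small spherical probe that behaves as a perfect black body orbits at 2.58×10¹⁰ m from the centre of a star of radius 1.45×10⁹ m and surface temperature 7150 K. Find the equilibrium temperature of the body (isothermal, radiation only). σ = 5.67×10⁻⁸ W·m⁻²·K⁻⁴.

T ≈ 1200 K

The star's surface emits σT_*⁴; at distance d the flux is S = σT_*⁴(R_*/d)².
S = 5.67×10⁻⁸·(7150)⁴·(1.45×10⁹/2.58×10¹⁰)² = 4.681×10⁵ W/m².
For an isothermal sphere T⁴ = (1−a)S/(4σ) = 2.064×10¹² K⁴.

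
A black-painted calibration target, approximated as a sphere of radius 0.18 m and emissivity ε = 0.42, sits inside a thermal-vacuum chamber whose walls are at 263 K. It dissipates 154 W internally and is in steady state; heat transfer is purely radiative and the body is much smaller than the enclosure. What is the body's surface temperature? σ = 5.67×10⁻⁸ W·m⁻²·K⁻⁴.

For a small grey body in a large enclosure, net radiated power = εσA(T⁴ − T_w⁴).
Steady state: P = εσA(T⁴ − T_w⁴) with A = 4πr² = 0.4072 m².
T⁴ = P/(εσA) + T_w⁴ = 154/(0.42·5.67×10⁻⁸·0.4072) + (263)⁴
    = 1.588×10¹⁰ + 4.784×10⁹ = 2.067×10¹⁰ K⁴.

T ≈ 379 K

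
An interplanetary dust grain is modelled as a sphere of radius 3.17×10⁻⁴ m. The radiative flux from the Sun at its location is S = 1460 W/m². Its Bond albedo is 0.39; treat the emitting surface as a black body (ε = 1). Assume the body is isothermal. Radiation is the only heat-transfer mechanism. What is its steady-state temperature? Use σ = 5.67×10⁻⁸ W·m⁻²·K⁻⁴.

At equilibrium, absorbed power = emitted power.
Absorbing cross-section = πr² = 3.157×10⁻⁷ m²; emitting surface = 4πr² = 1.263×10⁻⁶ m² (ratio 4).
(1−a)S·A_cross = εσ·A_surf·T⁴  ⇒  T⁴ = (1−a)S/(4σ).
T⁴ = 0.610·1460/(4·5.67×10⁻⁸) = 3.927×10⁹ K⁴.
T = (3.927×10⁹)^(1/4).

T ≈ 250 K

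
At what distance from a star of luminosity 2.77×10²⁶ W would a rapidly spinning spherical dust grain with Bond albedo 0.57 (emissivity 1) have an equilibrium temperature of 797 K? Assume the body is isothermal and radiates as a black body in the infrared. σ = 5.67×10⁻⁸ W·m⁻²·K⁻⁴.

d ≈ 1.02×10¹⁰ m

For an isothermal black-emitting sphere, (1−a)S·πr² = σ·4πr²·T⁴ ⇒ S = 4σT⁴/(1−a).
S = 4·5.67×10⁻⁸·(797)⁴/0.430 = 2.128×10⁵ W/m².
Flux falls as S = L/(4πd²), so d = √(L/(4πS)) = √(2.77×10²⁶/(4π·2.128×10⁵)).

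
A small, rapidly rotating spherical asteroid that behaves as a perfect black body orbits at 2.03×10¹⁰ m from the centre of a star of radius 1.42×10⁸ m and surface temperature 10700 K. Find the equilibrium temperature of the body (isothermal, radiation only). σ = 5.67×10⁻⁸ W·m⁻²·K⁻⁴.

T ≈ 633 K

The star's surface emits σT_*⁴; at distance d the flux is S = σT_*⁴(R_*/d)².
S = 5.67×10⁻⁸·(10700)⁴·(1.42×10⁸/2.03×10¹⁰)² = 36370 W/m².
For an isothermal sphere T⁴ = (1−a)S/(4σ) = 1.603×10¹¹ K⁴.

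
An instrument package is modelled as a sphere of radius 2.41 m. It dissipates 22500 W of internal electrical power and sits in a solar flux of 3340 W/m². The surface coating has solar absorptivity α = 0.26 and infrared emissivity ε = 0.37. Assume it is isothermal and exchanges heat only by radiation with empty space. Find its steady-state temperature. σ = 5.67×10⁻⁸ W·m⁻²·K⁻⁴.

At steady state, absorbed solar power + internal power = radiated power.
Absorbed: α·S·A_cross = 0.26·3340·18.25 = 15850 W (cross-section πr²).
Total input = 15850 + 22500 = 38350 W.
Radiated: εσ·A_surf·T⁴ with A_surf = 4πr² = 72.99 m².
T⁴ = 38350/(0.37·5.67×10⁻⁸·72.99) = 2.504×10¹⁰ K⁴.

T ≈ 398 K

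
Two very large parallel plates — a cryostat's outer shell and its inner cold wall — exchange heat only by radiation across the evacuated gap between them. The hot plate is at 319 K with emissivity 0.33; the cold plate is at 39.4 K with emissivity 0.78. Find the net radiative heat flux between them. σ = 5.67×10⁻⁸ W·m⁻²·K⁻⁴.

For two infinite grey parallel plates, q = σ(T₁⁴ − T₂⁴)/(1/ε₁ + 1/ε₂ − 1).
T₁⁴ − T₂⁴ = 1.036×10¹⁰ − 2.410×10⁶ = 1.035×10¹⁰ K⁴.
1/ε₁ + 1/ε₂ − 1 = 3.030 + 1.282 − 1 = 3.312.
q = 5.67×10⁻⁸ × 1.035×10¹⁰ / 3.312.

q ≈ 177 W/m²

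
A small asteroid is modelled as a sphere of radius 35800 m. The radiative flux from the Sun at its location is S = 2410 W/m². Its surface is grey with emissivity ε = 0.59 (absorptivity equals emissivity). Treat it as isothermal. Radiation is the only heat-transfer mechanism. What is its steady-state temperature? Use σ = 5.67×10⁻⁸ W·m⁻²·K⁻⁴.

T ≈ 321 K

At equilibrium, absorbed power = emitted power.
Absorbing cross-section = πr² = 4.026×10⁹ m²; emitting surface = 4πr² = 1.611×10¹⁰ m² (ratio 4).
εS·A_cross = εσ·A_surf·T⁴  ⇒  T⁴ = S/(4σ)   (ε cancels).
T⁴ = 2410/(4·5.67×10⁻⁸) = 1.063×10¹⁰ K⁴.
T = (1.063×10¹⁰)^(1/4).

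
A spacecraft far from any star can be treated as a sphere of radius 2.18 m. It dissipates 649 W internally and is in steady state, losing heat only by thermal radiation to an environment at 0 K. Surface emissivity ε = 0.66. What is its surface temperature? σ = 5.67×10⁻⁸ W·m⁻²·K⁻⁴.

T ≈ 131 K

Steady state: internal power = radiated power, P = εσA T⁴.
Radiating area A = 4πr² = 59.72 m².
T⁴ = P/(εσA) = 649/(0.66·5.67×10⁻⁸·59.72) = 2.904×10⁸ K⁴.
T = (2.904×10⁸)^(1/4).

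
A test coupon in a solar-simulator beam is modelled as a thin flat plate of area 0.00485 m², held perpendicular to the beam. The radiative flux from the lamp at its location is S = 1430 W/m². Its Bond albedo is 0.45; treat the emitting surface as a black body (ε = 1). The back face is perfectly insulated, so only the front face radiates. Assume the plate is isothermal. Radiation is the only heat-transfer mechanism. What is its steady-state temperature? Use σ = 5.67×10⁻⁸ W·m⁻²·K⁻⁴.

T ≈ 343 K

At equilibrium, absorbed power = emitted power.
Absorbing cross-section = A = 0.004850 m²; emitting surface = A = 0.004850 m² (ratio 1).
(1−a)S·A_cross = εσ·A_surf·T⁴  ⇒  T⁴ = (1−a)S/(1σ).
T⁴ = 0.550·1430/(1·5.67×10⁻⁸) = 1.387×10¹⁰ K⁴.
T = (1.387×10¹⁰)^(1/4).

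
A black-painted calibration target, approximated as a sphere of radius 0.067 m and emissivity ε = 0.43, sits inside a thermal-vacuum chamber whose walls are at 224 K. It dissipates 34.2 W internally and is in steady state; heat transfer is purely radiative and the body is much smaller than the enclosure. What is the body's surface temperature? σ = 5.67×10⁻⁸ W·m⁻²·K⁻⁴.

For a small grey body in a large enclosure, net radiated power = εσA(T⁴ − T_w⁴).
Steady state: P = εσA(T⁴ − T_w⁴) with A = 4πr² = 0.05641 m².
T⁴ = P/(εσA) + T_w⁴ = 34.2/(0.43·5.67×10⁻⁸·0.05641) + (224)⁴
    = 2.487×10¹⁰ + 2.518×10⁹ = 2.738×10¹⁰ K⁴.

T ≈ 407 K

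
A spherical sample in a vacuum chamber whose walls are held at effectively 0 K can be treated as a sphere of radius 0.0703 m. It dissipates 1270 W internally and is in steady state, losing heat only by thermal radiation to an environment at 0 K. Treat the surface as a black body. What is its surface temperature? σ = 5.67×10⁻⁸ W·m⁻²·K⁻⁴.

T ≈ 775 K

Steady state: internal power = radiated power, P = εσA T⁴.
Radiating area A = 4πr² = 0.06210 m².
T⁴ = P/(εσA) = 1270/(1.0·5.67×10⁻⁸·0.06210) = 3.607×10¹¹ K⁴.
T = (3.607×10¹¹)^(1/4).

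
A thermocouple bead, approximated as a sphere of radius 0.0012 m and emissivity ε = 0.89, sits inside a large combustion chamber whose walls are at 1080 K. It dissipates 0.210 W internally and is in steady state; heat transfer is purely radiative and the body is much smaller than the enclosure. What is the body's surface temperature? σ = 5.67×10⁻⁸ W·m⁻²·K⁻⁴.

For a small grey body in a large enclosure, net radiated power = εσA(T⁴ − T_w⁴).
Steady state: P = εσA(T⁴ − T_w⁴) with A = 4πr² = 1.810×10⁻⁵ m².
T⁴ = P/(εσA) + T_w⁴ = 0.210/(0.89·5.67×10⁻⁸·1.810×10⁻⁵) + (1080)⁴
    = 2.300×10¹¹ + 1.360×10¹² = 1.590×10¹² K⁴.

T ≈ 1120 K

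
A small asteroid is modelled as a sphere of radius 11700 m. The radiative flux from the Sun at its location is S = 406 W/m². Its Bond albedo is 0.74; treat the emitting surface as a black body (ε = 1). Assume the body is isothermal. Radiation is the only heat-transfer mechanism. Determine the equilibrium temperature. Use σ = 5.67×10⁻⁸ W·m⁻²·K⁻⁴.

T ≈ 147 K

At equilibrium, absorbed power = emitted power.
Absorbing cross-section = πr² = 4.301×10⁸ m²; emitting surface = 4πr² = 1.720×10⁹ m² (ratio 4).
(1−a)S·A_cross = εσ·A_surf·T⁴  ⇒  T⁴ = (1−a)S/(4σ).
T⁴ = 0.260·406/(4·5.67×10⁻⁸) = 4.654×10⁸ K⁴.
T = (4.654×10⁸)^(1/4).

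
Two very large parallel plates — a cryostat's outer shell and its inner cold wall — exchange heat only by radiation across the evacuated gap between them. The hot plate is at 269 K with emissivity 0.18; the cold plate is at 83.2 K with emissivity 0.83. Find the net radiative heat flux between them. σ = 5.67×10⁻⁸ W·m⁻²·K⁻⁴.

For two infinite grey parallel plates, q = σ(T₁⁴ − T₂⁴)/(1/ε₁ + 1/ε₂ − 1).
T₁⁴ − T₂⁴ = 5.236×10⁹ − 4.792×10⁷ = 5.188×10⁹ K⁴.
1/ε₁ + 1/ε₂ − 1 = 5.556 + 1.205 − 1 = 5.760.
q = 5.67×10⁻⁸ × 5.188×10⁹ / 5.760.

q ≈ 51.1 W/m²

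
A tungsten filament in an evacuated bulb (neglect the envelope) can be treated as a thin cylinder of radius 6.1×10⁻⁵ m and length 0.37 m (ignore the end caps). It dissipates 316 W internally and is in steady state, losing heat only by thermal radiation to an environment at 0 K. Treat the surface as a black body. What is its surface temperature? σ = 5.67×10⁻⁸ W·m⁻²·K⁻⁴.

T ≈ 2500 K

Steady state: internal power = radiated power, P = εσA T⁴.
Radiating area A = 2πrL = 1.418×10⁻⁴ m².
T⁴ = P/(εσA) = 316/(1.0·5.67×10⁻⁸·1.418×10⁻⁴) = 3.930×10¹³ K⁴.
T = (3.930×10¹³)^(1/4).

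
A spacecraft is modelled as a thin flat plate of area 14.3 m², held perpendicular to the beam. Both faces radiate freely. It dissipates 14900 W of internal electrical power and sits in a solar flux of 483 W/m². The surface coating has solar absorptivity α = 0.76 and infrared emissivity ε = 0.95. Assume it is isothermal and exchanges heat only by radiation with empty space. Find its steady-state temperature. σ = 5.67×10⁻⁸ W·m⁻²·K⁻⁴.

T ≈ 338 K

At steady state, absorbed solar power + internal power = radiated power.
Absorbed: α·S·A_cross = 0.76·483·14.30 = 5249 W (cross-section A).
Total input = 5249 + 14900 = 20150 W.
Radiated: εσ·A_surf·T⁴ with A_surf = 2A = 28.60 m².
T⁴ = 20150/(0.95·5.67×10⁻⁸·28.60) = 1.308×10¹⁰ K⁴.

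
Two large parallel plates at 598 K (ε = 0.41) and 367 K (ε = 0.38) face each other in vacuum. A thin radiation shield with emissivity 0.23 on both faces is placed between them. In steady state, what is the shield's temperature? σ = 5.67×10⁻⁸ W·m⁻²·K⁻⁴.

T_s ≈ 521 K

In steady state the net flux on the hot side equals that on the cold side.
σ(T₁⁴−T_s⁴)/D₁ = σ(T_s⁴−T₂⁴)/D₂, with D₁ = 1/ε₁+1/ε_s−1 = 5.787, D₂ = 1/ε_s+1/ε₂−1 = 5.979.
Solve for T_s⁴: T_s⁴ = (D₂·T₁⁴ + D₁·T₂⁴)/(D₁+D₂) = 7.391×10¹⁰ K⁴.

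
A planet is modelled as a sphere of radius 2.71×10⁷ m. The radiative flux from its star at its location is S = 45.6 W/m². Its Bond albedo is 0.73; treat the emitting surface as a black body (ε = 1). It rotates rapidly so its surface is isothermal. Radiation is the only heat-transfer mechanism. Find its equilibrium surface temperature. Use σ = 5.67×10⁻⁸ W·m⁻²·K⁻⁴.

At equilibrium, absorbed power = emitted power.
Absorbing cross-section = πr² = 2.307×10¹⁵ m²; emitting surface = 4πr² = 9.229×10¹⁵ m² (ratio 4).
(1−a)S·A_cross = εσ·A_surf·T⁴  ⇒  T⁴ = (1−a)S/(4σ).
T⁴ = 0.270·45.6/(4·5.67×10⁻⁸) = 5.429×10⁷ K⁴.
T = (5.429×10⁷)^(1/4).

T ≈ 85.8 K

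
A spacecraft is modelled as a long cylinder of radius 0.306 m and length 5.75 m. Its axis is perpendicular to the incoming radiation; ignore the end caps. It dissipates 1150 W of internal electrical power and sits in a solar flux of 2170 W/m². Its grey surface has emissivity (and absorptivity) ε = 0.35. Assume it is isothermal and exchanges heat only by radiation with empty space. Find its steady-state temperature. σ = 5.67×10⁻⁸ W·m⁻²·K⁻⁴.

At steady state, absorbed solar power + internal power = radiated power.
Absorbed: α·S·A_cross = 0.35·2170·3.519 = 2673 W (cross-section 2rL).
Total input = 2673 + 1150 = 3823 W.
Radiated: εσ·A_surf·T⁴ with A_surf = 2πrL = 11.06 m².
T⁴ = 3823/(0.35·5.67×10⁻⁸·11.06) = 1.742×10¹⁰ K⁴.

T ≈ 363 K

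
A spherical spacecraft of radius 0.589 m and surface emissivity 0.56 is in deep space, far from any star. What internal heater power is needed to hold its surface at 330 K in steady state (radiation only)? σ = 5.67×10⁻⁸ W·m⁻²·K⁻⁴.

P = εσ·4πr²·T⁴.
4πr² = 4.360 m²; T⁴ = 1.186×10¹⁰ K⁴.
P = 0.56·5.67×10⁻⁸·4.360·1.186×10¹⁰.

P ≈ 1640 W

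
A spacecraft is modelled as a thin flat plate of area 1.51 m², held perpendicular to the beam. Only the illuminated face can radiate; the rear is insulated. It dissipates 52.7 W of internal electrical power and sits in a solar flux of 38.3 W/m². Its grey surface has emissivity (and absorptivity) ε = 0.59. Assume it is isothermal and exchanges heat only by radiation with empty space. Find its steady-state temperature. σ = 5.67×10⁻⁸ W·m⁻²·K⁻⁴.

T ≈ 204 K

At steady state, absorbed solar power + internal power = radiated power.
Absorbed: α·S·A_cross = 0.59·38.3·1.510 = 34.12 W (cross-section A).
Total input = 34.12 + 52.7 = 86.82 W.
Radiated: εσ·A_surf·T⁴ with A_surf = A = 1.510 m².
T⁴ = 86.82/(0.59·5.67×10⁻⁸·1.510) = 1.719×10⁹ K⁴.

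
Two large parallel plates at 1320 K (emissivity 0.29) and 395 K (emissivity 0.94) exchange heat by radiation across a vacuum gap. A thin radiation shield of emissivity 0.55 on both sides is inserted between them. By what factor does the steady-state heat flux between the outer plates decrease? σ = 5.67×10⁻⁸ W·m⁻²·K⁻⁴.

factor ≈ 1.75

Without shield: q₀ = σΔ(T⁴)/(1/ε₁+1/ε₂−1) with denominator 3.512.
With shield the two gaps are in series; the resistances add: (1/ε₁+1/ε_s−1)+(1/ε_s+1/ε₂−1) = 4.266+1.882 = 6.148.
Heat-flux ratio q₀/q = 6.148/3.512.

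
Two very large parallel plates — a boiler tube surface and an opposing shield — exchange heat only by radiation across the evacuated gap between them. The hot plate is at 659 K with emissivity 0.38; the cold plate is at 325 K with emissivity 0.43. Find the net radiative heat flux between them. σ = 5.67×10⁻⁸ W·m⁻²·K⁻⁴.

For two infinite grey parallel plates, q = σ(T₁⁴ − T₂⁴)/(1/ε₁ + 1/ε₂ − 1).
T₁⁴ − T₂⁴ = 1.886×10¹¹ − 1.116×10¹⁰ = 1.774×10¹¹ K⁴.
1/ε₁ + 1/ε₂ − 1 = 2.632 + 2.326 − 1 = 3.957.
q = 5.67×10⁻⁸ × 1.774×10¹¹ / 3.957.

q ≈ 2540 W/m²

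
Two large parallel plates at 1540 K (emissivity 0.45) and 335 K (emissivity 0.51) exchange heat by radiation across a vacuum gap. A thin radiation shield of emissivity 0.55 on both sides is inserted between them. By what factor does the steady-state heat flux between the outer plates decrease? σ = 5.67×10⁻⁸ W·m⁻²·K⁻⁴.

factor ≈ 1.83

Without shield: q₀ = σΔ(T⁴)/(1/ε₁+1/ε₂−1) with denominator 3.183.
With shield the two gaps are in series; the resistances add: (1/ε₁+1/ε_s−1)+(1/ε_s+1/ε₂−1) = 3.040+2.779 = 5.819.
Heat-flux ratio q₀/q = 5.819/3.183.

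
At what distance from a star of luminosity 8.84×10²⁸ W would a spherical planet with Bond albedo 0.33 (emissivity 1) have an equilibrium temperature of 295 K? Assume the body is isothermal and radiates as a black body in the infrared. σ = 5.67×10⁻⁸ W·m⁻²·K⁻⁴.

For an isothermal black-emitting sphere, (1−a)S·πr² = σ·4πr²·T⁴ ⇒ S = 4σT⁴/(1−a).
S = 4·5.67×10⁻⁸·(295)⁴/0.670 = 2564 W/m².
Flux falls as S = L/(4πd²), so d = √(L/(4πS)) = √(8.84×10²⁸/(4π·2564)).

d ≈ 1.66×10¹² m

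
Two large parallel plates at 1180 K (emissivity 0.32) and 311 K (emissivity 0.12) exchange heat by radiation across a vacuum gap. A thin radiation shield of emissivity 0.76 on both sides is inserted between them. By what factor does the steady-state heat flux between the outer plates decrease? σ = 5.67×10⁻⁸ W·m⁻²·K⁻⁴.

Without shield: q₀ = σΔ(T⁴)/(1/ε₁+1/ε₂−1) with denominator 10.46.
With shield the two gaps are in series; the resistances add: (1/ε₁+1/ε_s−1)+(1/ε_s+1/ε₂−1) = 3.441+8.649 = 12.09.
Heat-flux ratio q₀/q = 12.09/10.46.

factor ≈ 1.16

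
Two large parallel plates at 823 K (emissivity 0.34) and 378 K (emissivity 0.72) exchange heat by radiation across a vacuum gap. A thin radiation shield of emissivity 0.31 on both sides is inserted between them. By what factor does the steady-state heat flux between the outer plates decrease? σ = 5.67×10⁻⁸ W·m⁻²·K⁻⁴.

factor ≈ 2.64

Without shield: q₀ = σΔ(T⁴)/(1/ε₁+1/ε₂−1) with denominator 3.330.
With shield the two gaps are in series; the resistances add: (1/ε₁+1/ε_s−1)+(1/ε_s+1/ε₂−1) = 5.167+3.615 = 8.782.
Heat-flux ratio q₀/q = 8.782/3.330.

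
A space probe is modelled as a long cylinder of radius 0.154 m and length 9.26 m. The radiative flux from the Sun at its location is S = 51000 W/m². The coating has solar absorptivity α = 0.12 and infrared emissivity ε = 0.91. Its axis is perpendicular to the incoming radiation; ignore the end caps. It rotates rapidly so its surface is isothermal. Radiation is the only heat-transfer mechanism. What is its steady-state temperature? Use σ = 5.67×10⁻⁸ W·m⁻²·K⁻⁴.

T ≈ 441 K

At equilibrium, absorbed power = emitted power.
Absorbing cross-section = 2rL = 2.852 m²; emitting surface = 2πrL = 8.960 m² (ratio π).
αS·A_cross = εσ·A_surf·T⁴  ⇒  T⁴ = αS/(ε·πσ).
T⁴ = 0.120·51000/(0.91·π·5.67×10⁻⁸) = 3.776×10¹⁰ K⁴.
T = (3.776×10¹⁰)^(1/4).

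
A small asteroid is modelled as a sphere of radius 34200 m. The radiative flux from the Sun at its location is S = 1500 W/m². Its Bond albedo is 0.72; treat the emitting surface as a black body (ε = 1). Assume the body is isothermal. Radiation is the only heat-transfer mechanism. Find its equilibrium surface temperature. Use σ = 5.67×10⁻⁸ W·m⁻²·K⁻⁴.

At equilibrium, absorbed power = emitted power.
Absorbing cross-section = πr² = 3.675×10⁹ m²; emitting surface = 4πr² = 1.470×10¹⁰ m² (ratio 4).
(1−a)S·A_cross = εσ·A_surf·T⁴  ⇒  T⁴ = (1−a)S/(4σ).
T⁴ = 0.280·1500/(4·5.67×10⁻⁸) = 1.852×10⁹ K⁴.
T = (1.852×10⁹)^(1/4).

T ≈ 207 K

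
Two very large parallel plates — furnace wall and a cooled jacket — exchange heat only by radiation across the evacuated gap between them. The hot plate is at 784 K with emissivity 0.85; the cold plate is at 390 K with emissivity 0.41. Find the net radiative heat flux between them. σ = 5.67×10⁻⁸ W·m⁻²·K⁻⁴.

q ≈ 7690 W/m²

For two infinite grey parallel plates, q = σ(T₁⁴ − T₂⁴)/(1/ε₁ + 1/ε₂ − 1).
T₁⁴ − T₂⁴ = 3.778×10¹¹ − 2.313×10¹⁰ = 3.547×10¹¹ K⁴.
1/ε₁ + 1/ε₂ − 1 = 1.176 + 2.439 − 1 = 2.615.
q = 5.67×10⁻⁸ × 3.547×10¹¹ / 2.615.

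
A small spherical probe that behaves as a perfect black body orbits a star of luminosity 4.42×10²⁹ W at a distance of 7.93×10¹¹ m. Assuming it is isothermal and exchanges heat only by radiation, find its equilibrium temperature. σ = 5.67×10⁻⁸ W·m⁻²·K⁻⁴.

T ≈ 705 K

First find the stellar flux at distance d: S = L/(4πd²) = 4.42×10²⁹/(4π·(7.93×10¹¹)²) = 55930 W/m².
For an isothermal sphere, absorbed (1−a)S·πr² = emitted σ·4πr²·T⁴, so T⁴ = (1−a)S/(4σ).
T⁴ = 1.00·55930/(4·5.67×10⁻⁸) = 2.466×10¹¹ K⁴.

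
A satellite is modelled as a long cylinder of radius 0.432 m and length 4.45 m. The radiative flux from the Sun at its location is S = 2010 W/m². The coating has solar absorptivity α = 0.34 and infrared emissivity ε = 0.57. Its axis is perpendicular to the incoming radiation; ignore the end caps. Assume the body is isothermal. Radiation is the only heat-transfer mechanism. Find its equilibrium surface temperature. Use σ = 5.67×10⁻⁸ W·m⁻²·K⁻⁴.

T ≈ 286 K

At equilibrium, absorbed power = emitted power.
Absorbing cross-section = 2rL = 3.845 m²; emitting surface = 2πrL = 12.08 m² (ratio π).
αS·A_cross = εσ·A_surf·T⁴  ⇒  T⁴ = αS/(ε·πσ).
T⁴ = 0.340·2010/(0.57·π·5.67×10⁻⁸) = 6.731×10⁹ K⁴.
T = (6.731×10⁹)^(1/4).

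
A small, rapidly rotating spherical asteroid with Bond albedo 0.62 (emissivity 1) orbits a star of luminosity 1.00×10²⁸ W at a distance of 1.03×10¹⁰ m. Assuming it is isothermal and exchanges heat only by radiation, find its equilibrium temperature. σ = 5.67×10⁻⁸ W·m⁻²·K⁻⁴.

First find the stellar flux at distance d: S = L/(4πd²) = 1.00×10²⁸/(4π·(1.03×10¹⁰)²) = 7.501×10⁶ W/m².
For an isothermal sphere, absorbed (1−a)S·πr² = emitted σ·4πr²·T⁴, so T⁴ = (1−a)S/(4σ).
T⁴ = 0.380·7.501×10⁶/(4·5.67×10⁻⁸) = 1.257×10¹³ K⁴.

T ≈ 1880 K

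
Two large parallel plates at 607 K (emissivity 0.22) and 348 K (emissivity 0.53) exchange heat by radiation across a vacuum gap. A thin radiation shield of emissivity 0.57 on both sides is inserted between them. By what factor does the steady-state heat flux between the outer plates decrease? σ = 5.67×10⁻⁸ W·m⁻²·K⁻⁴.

Without shield: q₀ = σΔ(T⁴)/(1/ε₁+1/ε₂−1) with denominator 5.432.
With shield the two gaps are in series; the resistances add: (1/ε₁+1/ε_s−1)+(1/ε_s+1/ε₂−1) = 5.300+2.641 = 7.941.
Heat-flux ratio q₀/q = 7.941/5.432.

factor ≈ 1.46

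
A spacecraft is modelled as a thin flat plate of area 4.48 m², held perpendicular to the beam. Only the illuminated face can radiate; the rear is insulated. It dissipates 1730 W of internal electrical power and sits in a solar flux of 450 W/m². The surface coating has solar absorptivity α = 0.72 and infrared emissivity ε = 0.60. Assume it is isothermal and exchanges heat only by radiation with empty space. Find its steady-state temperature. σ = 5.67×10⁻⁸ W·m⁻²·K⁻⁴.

At steady state, absorbed solar power + internal power = radiated power.
Absorbed: α·S·A_cross = 0.72·450·4.480 = 1452 W (cross-section A).
Total input = 1452 + 1730 = 3182 W.
Radiated: εσ·A_surf·T⁴ with A_surf = A = 4.480 m².
T⁴ = 3182/(0.60·5.67×10⁻⁸·4.480) = 2.087×10¹⁰ K⁴.

T ≈ 380 K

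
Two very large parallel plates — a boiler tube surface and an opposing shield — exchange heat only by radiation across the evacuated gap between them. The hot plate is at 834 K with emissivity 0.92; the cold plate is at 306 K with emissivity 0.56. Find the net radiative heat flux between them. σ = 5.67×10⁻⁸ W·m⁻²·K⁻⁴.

q ≈ 14400 W/m²

For two infinite grey parallel plates, q = σ(T₁⁴ − T₂⁴)/(1/ε₁ + 1/ε₂ − 1).
T₁⁴ − T₂⁴ = 4.838×10¹¹ − 8.768×10⁹ = 4.750×10¹¹ K⁴.
1/ε₁ + 1/ε₂ − 1 = 1.087 + 1.786 − 1 = 1.873.
q = 5.67×10⁻⁸ × 4.750×10¹¹ / 1.873.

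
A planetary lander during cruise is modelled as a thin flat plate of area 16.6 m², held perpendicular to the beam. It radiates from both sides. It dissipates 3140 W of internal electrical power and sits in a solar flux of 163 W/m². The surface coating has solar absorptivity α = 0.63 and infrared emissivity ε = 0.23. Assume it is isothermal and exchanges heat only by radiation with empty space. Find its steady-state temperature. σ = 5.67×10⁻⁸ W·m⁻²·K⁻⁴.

At steady state, absorbed solar power + internal power = radiated power.
Absorbed: α·S·A_cross = 0.63·163·16.60 = 1705 W (cross-section A).
Total input = 1705 + 3140 = 4845 W.
Radiated: εσ·A_surf·T⁴ with A_surf = 2A = 33.20 m².
T⁴ = 4845/(0.23·5.67×10⁻⁸·33.20) = 1.119×10¹⁰ K⁴.

T ≈ 325 K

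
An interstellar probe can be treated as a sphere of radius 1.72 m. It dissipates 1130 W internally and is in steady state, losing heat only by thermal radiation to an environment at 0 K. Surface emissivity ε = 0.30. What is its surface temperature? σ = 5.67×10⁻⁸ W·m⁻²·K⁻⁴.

T ≈ 206 K

Steady state: internal power = radiated power, P = εσA T⁴.
Radiating area A = 4πr² = 37.18 m².
T⁴ = P/(εσA) = 1130/(0.30·5.67×10⁻⁸·37.18) = 1.787×10⁹ K⁴.
T = (1.787×10⁹)^(1/4).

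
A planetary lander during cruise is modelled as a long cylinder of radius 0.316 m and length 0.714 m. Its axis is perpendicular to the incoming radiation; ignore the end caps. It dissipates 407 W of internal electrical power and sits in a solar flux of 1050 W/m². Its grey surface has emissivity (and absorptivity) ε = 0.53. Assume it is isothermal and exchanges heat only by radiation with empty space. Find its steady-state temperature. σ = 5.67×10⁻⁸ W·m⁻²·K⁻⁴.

T ≈ 353 K

At steady state, absorbed solar power + internal power = radiated power.
Absorbed: α·S·A_cross = 0.53·1050·0.4512 = 251.1 W (cross-section 2rL).
Total input = 251.1 + 407 = 658.1 W.
Radiated: εσ·A_surf·T⁴ with A_surf = 2πrL = 1.418 m².
T⁴ = 658.1/(0.53·5.67×10⁻⁸·1.418) = 1.545×10¹⁰ K⁴.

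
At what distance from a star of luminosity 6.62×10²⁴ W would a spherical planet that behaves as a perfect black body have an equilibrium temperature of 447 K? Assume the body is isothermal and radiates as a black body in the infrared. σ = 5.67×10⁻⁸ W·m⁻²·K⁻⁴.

For an isothermal black-emitting sphere, (1−a)S·πr² = σ·4πr²·T⁴ ⇒ S = 4σT⁴/(1−a).
S = 4·5.67×10⁻⁸·(447)⁴/1.00 = 9055 W/m².
Flux falls as S = L/(4πd²), so d = √(L/(4πS)) = √(6.62×10²⁴/(4π·9055)).

d ≈ 7.63×10⁹ m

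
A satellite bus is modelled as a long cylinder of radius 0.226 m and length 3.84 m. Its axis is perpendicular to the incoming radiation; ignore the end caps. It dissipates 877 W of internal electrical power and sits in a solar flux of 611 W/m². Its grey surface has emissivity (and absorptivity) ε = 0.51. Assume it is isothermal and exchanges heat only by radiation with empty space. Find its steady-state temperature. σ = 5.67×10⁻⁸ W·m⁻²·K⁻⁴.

T ≈ 308 K

At steady state, absorbed solar power + internal power = radiated power.
Absorbed: α·S·A_cross = 0.51·611·1.736 = 540.9 W (cross-section 2rL).
Total input = 540.9 + 877 = 1418 W.
Radiated: εσ·A_surf·T⁴ with A_surf = 2πrL = 5.453 m².
T⁴ = 1418/(0.51·5.67×10⁻⁸·5.453) = 8.992×10⁹ K⁴.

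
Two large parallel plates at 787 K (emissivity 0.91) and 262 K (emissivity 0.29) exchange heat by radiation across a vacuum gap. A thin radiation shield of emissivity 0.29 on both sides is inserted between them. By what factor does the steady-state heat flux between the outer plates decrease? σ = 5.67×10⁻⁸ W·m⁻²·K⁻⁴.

factor ≈ 2.66

Without shield: q₀ = σΔ(T⁴)/(1/ε₁+1/ε₂−1) with denominator 3.547.
With shield the two gaps are in series; the resistances add: (1/ε₁+1/ε_s−1)+(1/ε_s+1/ε₂−1) = 3.547+5.897 = 9.444.
Heat-flux ratio q₀/q = 9.444/3.547.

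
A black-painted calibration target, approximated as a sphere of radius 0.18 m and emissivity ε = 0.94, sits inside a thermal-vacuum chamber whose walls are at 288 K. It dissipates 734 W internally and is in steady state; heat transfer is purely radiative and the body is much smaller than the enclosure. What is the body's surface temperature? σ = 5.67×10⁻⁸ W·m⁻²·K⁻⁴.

For a small grey body in a large enclosure, net radiated power = εσA(T⁴ − T_w⁴).
Steady state: P = εσA(T⁴ − T_w⁴) with A = 4πr² = 0.4072 m².
T⁴ = P/(εσA) + T_w⁴ = 734/(0.94·5.67×10⁻⁸·0.4072) + (288)⁴
    = 3.382×10¹⁰ + 6.880×10⁹ = 4.070×10¹⁰ K⁴.

T ≈ 449 K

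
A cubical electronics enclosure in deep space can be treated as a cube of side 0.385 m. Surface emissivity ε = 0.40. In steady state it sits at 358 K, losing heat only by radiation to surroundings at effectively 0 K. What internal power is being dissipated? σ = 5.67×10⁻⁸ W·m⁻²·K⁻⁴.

Steady state: P = εσA T⁴.
A = 6L² = 0.8894 m²; T⁴ = (358)⁴ = 1.643×10¹⁰ K⁴.
P = 0.40 × 5.67×10⁻⁸ × 0.8894 × 1.643×10¹⁰.

P ≈ 331 W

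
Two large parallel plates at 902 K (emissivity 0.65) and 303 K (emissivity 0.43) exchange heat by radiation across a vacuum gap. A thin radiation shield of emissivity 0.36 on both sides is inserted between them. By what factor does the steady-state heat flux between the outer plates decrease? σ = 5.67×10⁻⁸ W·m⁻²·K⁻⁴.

factor ≈ 2.59

Without shield: q₀ = σΔ(T⁴)/(1/ε₁+1/ε₂−1) with denominator 2.864.
With shield the two gaps are in series; the resistances add: (1/ε₁+1/ε_s−1)+(1/ε_s+1/ε₂−1) = 3.316+4.103 = 7.420.
Heat-flux ratio q₀/q = 7.420/2.864.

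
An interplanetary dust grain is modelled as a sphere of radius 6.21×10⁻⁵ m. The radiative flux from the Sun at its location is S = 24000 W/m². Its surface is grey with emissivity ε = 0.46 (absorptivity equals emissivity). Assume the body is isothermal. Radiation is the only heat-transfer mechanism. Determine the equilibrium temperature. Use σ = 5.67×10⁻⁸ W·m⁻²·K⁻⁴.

T ≈ 570 K

At equilibrium, absorbed power = emitted power.
Absorbing cross-section = πr² = 1.212×10⁻⁸ m²; emitting surface = 4πr² = 4.846×10⁻⁸ m² (ratio 4).
εS·A_cross = εσ·A_surf·T⁴  ⇒  T⁴ = S/(4σ)   (ε cancels).
T⁴ = 24000/(4·5.67×10⁻⁸) = 1.058×10¹¹ K⁴.
T = (1.058×10¹¹)^(1/4).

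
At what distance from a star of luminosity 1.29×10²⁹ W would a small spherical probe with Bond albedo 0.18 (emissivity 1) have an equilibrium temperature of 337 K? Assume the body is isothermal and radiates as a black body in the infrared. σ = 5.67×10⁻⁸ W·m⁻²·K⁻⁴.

For an isothermal black-emitting sphere, (1−a)S·πr² = σ·4πr²·T⁴ ⇒ S = 4σT⁴/(1−a).
S = 4·5.67×10⁻⁸·(337)⁴/0.820 = 3567 W/m².
Flux falls as S = L/(4πd²), so d = √(L/(4πS)) = √(1.29×10²⁹/(4π·3567)).

d ≈ 1.70×10¹² m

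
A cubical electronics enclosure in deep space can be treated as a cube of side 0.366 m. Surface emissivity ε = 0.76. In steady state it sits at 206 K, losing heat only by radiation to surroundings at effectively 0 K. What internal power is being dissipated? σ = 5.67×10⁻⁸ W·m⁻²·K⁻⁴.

P ≈ 62.4 W

Steady state: P = εσA T⁴.
A = 6L² = 0.8037 m²; T⁴ = (206)⁴ = 1.801×10⁹ K⁴.
P = 0.76 × 5.67×10⁻⁸ × 0.8037 × 1.801×10⁹.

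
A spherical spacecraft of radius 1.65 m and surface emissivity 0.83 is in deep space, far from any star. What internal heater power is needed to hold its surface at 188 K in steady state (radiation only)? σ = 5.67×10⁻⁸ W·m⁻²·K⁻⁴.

P ≈ 2010 W

P = εσ·4πr²·T⁴.
4πr² = 34.21 m²; T⁴ = 1.249×10⁹ K⁴.
P = 0.83·5.67×10⁻⁸·34.21·1.249×10⁹.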